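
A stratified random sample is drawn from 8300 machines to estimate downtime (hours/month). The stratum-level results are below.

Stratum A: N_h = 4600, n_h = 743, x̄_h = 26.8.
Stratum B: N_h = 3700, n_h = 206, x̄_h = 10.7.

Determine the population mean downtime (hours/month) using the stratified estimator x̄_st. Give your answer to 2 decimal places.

N = Σ N_h = 8300. Stratum weights W_h = N_h/N.
x̄_st = (4600·26.8 + 3700·10.7) / 8300 = 19.6229

x̄_st ≈ 19.62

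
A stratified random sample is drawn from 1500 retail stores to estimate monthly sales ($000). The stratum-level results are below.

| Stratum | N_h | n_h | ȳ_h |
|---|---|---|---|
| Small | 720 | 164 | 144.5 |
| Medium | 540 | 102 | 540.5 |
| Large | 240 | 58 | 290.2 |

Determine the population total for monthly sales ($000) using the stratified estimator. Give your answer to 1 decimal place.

τ̂_st = Σ N_h ȳ_h = 720·144.5 + 540·540.5 + 240·290.2 = 465558.0

τ̂_st ≈ 465558.0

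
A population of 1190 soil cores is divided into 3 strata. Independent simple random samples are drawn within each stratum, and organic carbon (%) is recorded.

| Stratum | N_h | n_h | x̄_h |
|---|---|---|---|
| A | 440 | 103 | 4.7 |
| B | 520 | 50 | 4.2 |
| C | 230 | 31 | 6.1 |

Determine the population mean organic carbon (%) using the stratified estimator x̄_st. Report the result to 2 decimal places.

x̄_st ≈ 4.75

N = Σ N_h = 1190. Stratum weights W_h = N_h/N.
x̄_st = (440·4.7 + 520·4.2 + 230·6.1) / 1190 = 4.7521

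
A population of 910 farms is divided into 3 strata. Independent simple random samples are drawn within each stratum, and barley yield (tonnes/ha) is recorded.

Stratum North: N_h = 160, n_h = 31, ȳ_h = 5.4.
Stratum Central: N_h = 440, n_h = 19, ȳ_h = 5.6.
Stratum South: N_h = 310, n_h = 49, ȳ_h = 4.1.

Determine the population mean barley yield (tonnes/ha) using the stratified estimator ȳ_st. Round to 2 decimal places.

N = Σ N_h = 910. Stratum weights W_h = N_h/N.
ȳ_st = (160·5.4 + 440·5.6 + 310·4.1) / 910 = 5.0538

ȳ_st ≈ 5.05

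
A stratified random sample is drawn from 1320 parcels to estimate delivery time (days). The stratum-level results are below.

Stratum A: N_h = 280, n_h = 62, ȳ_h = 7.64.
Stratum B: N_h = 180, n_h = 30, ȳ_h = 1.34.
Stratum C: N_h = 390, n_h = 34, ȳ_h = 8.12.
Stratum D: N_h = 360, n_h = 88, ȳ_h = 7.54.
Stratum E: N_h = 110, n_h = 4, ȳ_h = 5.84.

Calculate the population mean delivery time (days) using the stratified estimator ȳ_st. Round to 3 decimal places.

N = Σ N_h = 1320. Stratum weights W_h = N_h/N.
ȳ_st = (280·7.64 + 180·1.34 + 390·8.12 + 360·7.54 + 110·5.84) / 1320 = 6.74545

ȳ_st ≈ 6.745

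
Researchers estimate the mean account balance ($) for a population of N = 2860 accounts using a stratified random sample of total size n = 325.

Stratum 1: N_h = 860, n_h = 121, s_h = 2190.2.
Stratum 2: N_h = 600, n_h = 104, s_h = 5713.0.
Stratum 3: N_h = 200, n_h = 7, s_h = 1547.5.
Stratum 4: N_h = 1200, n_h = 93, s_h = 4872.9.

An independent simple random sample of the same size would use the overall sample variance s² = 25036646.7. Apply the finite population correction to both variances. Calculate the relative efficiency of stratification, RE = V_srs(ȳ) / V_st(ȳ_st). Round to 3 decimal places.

RE ≈ 1.186

V̂(ȳ_st) = Σ W_h² (1 − n_h/N_h) s_h²/n_h, with W_h = N_h/N and N = 2860:
  stratum 1: (860/2860)²·(1 − 121/860)·2190.2²/121 = 3080.3
  stratum 2: (600/2860)²·(1 − 104/600)·5713.0²/104 = 11418.2
  stratum 3: (200/2860)²·(1 − 7/200)·1547.5²/7 = 1614.43
  stratum 4: (1200/2860)²·(1 − 93/1200)·4872.9²/93 = 41465.7
V_st = 57578.6
V_srs = (1 − 325/2860)·25036646.7/325 = 68281.8
Relative efficiency = V_srs / V_st = 68281.8/57578.6 = 1.1859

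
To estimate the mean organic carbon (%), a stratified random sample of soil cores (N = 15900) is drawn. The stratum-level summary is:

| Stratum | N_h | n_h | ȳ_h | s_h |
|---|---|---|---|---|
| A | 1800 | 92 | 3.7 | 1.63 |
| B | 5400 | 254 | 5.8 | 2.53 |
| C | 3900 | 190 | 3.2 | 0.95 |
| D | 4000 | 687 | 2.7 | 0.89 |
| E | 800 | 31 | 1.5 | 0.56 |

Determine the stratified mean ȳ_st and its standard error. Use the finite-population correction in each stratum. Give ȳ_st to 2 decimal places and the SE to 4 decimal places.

ȳ_st = Σ W_h ȳ_h = (1800·3.7 + 5400·5.8 + 3900·3.2 + 4000·2.7 + 800·1.5)/15900 = 3.92830
V̂(ȳ_st) = Σ W_h² (1 − n_h/N_h) s_h²/n_h, with W_h = N_h/N and N = 15900:
  stratum A: (1800/15900)²·(1 − 92/1800)·1.63²/92 = 0.000351199
  stratum B: (5400/15900)²·(1 − 254/5400)·2.53²/254 = 0.00276998
  stratum C: (3900/15900)²·(1 − 190/3900)·0.95²/190 = 0.000271855
  stratum D: (4000/15900)²·(1 − 687/4000)·0.89²/687 = 6.04381e-05
  stratum E: (800/15900)²·(1 − 31/800)·0.56²/31 = 2.46171e-05
V̂(ȳ_st) = 0.00347809
SE(ȳ_st) = √0.00347809 = 0.0589753

ȳ_st ≈ 3.93, SE ≈ 0.0590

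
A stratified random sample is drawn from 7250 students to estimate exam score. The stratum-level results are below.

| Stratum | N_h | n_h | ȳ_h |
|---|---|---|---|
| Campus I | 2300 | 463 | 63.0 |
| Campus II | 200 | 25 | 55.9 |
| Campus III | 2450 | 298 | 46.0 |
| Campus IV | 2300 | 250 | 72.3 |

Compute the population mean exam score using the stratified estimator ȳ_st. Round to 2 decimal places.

N = Σ N_h = 7250. Stratum weights W_h = N_h/N.
ȳ_st = (2300·63.0 + 200·55.9 + 2450·46.0 + 2300·72.3) / 7250 = 60.0097

ȳ_st ≈ 60.01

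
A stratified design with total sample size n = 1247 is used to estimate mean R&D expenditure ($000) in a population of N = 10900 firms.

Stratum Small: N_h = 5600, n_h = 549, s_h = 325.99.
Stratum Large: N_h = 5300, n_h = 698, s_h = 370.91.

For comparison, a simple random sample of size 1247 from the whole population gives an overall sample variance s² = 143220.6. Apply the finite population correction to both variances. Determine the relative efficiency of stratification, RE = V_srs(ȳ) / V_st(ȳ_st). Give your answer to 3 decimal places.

V̂(ȳ_st) = Σ W_h² (1 − n_h/N_h) s_h²/n_h, with W_h = N_h/N and N = 10900:
  stratum Small: (5600/10900)²·(1 − 549/5600)·325.99²/549 = 46.0838
  stratum Large: (5300/10900)²·(1 − 698/5300)·370.91²/698 = 40.4624
V_st = 86.5462
V_srs = (1 − 1247/10900)·143220.6/1247 = 101.713
Relative efficiency = V_srs / V_st = 101.713/86.5462 = 1.1752

RE ≈ 1.175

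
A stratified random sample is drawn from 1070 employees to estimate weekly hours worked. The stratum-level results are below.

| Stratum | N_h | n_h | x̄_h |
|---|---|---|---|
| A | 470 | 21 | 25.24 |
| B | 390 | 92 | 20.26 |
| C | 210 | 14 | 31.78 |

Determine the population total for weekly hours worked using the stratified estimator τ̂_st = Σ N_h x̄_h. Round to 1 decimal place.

τ̂_st ≈ 26438.0

τ̂_st = Σ N_h x̄_h = 470·25.24 + 390·20.26 + 210·31.78 = 26438.0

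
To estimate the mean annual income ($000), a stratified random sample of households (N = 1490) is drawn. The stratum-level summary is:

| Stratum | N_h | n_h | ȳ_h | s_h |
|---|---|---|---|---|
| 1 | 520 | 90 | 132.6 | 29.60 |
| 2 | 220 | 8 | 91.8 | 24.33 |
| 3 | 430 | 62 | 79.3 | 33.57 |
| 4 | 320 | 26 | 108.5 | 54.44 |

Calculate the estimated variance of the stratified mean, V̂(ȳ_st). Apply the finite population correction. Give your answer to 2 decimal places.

V̂(ȳ_st) ≈ 8.66

V̂(ȳ_st) = Σ W_h² (1 − n_h/N_h) s_h²/n_h, with W_h = N_h/N and N = 1490:
  stratum 1: (520/1490)²·(1 − 90/520)·29.60²/90 = 0.980483
  stratum 2: (220/1490)²·(1 − 8/220)·24.33²/8 = 1.55446
  stratum 3: (430/1490)²·(1 − 62/430)·33.57²/62 = 1.29555
  stratum 4: (320/1490)²·(1 − 26/320)·54.44²/26 = 4.83045
V̂(ȳ_st) = 8.66095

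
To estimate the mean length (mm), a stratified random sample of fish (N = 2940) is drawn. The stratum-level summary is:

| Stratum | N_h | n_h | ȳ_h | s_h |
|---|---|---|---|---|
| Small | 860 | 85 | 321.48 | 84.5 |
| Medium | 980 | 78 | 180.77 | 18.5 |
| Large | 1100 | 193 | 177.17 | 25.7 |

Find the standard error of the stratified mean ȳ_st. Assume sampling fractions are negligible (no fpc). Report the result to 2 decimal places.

V̂(ȳ_st) = Σ W_h² s_h²/n_h, with W_h = N_h/N and N = 2940:
  stratum Small: (860/2940)²·84.5²/85 = 7.18781
  stratum Medium: (980/2940)²·18.5²/78 = 0.487536
  stratum Large: (1100/2940)²·25.7²/193 = 0.479071
V̂(ȳ_st) = 8.15442
SE(ȳ_st) = √8.15442 = 2.85559

SE(ȳ_st) ≈ 2.86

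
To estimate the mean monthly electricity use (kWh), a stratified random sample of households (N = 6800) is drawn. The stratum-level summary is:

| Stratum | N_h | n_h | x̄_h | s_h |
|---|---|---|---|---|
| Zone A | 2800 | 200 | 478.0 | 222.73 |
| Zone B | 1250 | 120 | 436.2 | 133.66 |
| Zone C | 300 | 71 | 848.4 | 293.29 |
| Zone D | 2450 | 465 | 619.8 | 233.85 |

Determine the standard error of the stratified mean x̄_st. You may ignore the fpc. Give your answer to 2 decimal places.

SE(x̄_st) ≈ 8.04

V̂(x̄_st) = Σ W_h² s_h²/n_h, with W_h = N_h/N and N = 6800:
  stratum Zone A: (2800/6800)²·222.73²/200 = 42.0558
  stratum Zone B: (1250/6800)²·133.66²/120 = 5.03065
  stratum Zone C: (300/6800)²·293.29²/71 = 2.35809
  stratum Zone D: (2450/6800)²·233.85²/465 = 15.2664
V̂(x̄_st) = 64.7109
SE(x̄_st) = √64.7109 = 8.04431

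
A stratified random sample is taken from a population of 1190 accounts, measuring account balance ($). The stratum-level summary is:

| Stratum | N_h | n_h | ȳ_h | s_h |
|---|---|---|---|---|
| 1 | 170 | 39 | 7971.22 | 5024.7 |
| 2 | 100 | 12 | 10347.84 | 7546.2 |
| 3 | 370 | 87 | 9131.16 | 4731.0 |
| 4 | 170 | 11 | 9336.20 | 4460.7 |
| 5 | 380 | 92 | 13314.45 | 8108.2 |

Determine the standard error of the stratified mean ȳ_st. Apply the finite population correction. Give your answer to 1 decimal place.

SE(ȳ_st) ≈ 385.3

V̂(ȳ_st) = Σ W_h² (1 − n_h/N_h) s_h²/n_h, with W_h = N_h/N and N = 1190:
  stratum 1: (170/1190)²·(1 − 39/170)·5024.7²/39 = 10180.8
  stratum 2: (100/1190)²·(1 − 12/100)·7546.2²/12 = 29489.3
  stratum 3: (370/1190)²·(1 − 87/370)·4731.0²/87 = 19023.1
  stratum 4: (170/1190)²·(1 − 11/170)·4460.7²/11 = 34527.5
  stratum 5: (380/1190)²·(1 − 92/380)·8108.2²/92 = 55226
V̂(ȳ_st) = 148447
SE(ȳ_st) = √148447 = 385.288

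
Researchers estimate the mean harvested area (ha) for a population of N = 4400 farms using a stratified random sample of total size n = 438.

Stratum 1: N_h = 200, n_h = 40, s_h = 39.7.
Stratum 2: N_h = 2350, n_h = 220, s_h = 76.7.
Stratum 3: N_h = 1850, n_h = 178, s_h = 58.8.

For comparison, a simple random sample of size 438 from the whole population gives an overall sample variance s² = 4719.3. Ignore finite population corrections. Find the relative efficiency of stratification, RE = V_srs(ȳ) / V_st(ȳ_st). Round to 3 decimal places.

RE ≈ 0.967

V̂(ȳ_st) = Σ W_h² s_h²/n_h, with W_h = N_h/N and N = 4400:
  stratum 1: (200/4400)²·39.7²/40 = 0.0814096
  stratum 2: (2350/4400)²·76.7²/220 = 7.62778
  stratum 3: (1850/4400)²·58.8²/178 = 3.43378
V_st = 11.143
V_srs = s²/n = 4719.3/438 = 10.7747
Relative efficiency = V_srs / V_st = 10.7747/11.143 = 0.9669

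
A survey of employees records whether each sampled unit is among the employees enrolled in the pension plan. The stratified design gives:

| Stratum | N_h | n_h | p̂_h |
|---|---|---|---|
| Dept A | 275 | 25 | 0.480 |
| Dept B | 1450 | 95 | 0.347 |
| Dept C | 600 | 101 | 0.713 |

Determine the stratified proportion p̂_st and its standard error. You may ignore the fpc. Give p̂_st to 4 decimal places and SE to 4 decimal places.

N = 2325; stratum weights W_h = N_h/N.
p̂_st = Σ W_h p̂_h = (275·0.480 + 1450·0.347 + 600·0.713)/2325 = 0.45718
V̂(p̂_st) = Σ W_h² p̂_h(1−p̂_h)/(n_h−1):
  stratum Dept A: (275/2325)²·0.480·0.520/24 = 0.000145497
  stratum Dept B: (1450/2325)²·0.347·0.653/94 = 0.000937573
  stratum Dept C: (600/2325)²·0.713·0.287/100 = 0.000136279
V̂(p̂_st) = 0.00121935; SE = √V̂ = 0.0349192

p̂_st ≈ 0.4572, SE ≈ 0.0349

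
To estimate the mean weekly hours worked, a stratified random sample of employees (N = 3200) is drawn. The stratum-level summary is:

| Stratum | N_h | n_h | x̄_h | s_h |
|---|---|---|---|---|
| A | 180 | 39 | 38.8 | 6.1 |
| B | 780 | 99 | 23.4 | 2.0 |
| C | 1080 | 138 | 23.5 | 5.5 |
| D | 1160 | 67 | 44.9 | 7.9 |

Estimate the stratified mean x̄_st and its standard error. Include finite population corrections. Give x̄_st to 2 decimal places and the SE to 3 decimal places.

x̄_st ≈ 32.09, SE ≈ 0.376

x̄_st = Σ W_h x̄_h = (180·38.8 + 780·23.4 + 1080·23.5 + 1160·44.9)/3200 = 32.09375
V̂(x̄_st) = Σ W_h² (1 − n_h/N_h) s_h²/n_h, with W_h = N_h/N and N = 3200:
  stratum A: (180/3200)²·(1 − 39/180)·6.1²/39 = 0.00236476
  stratum B: (780/3200)²·(1 − 99/780)·2.0²/99 = 0.00209588
  stratum C: (1080/3200)²·(1 − 138/1080)·5.5²/138 = 0.0217782
  stratum D: (1160/3200)²·(1 − 67/1160)·7.9²/67 = 0.115334
V̂(x̄_st) = 0.141573
SE(x̄_st) = √0.141573 = 0.376262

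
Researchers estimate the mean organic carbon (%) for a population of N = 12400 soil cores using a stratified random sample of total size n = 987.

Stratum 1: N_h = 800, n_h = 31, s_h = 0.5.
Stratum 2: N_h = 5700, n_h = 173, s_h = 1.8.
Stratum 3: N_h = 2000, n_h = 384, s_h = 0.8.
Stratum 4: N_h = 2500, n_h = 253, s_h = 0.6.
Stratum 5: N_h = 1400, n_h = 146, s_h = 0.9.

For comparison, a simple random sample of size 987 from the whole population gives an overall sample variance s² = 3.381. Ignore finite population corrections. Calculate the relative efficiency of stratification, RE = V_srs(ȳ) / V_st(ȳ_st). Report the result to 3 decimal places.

RE ≈ 0.823

V̂(ȳ_st) = Σ W_h² s_h²/n_h, with W_h = N_h/N and N = 12400:
  stratum 1: (800/12400)²·0.5²/31 = 3.35672e-05
  stratum 2: (5700/12400)²·1.8²/173 = 0.00395736
  stratum 3: (2000/12400)²·0.8²/384 = 4.33576e-05
  stratum 4: (2500/12400)²·0.6²/253 = 5.78387e-05
  stratum 5: (1400/12400)²·0.9²/146 = 7.07204e-05
V_st = 0.00416284
V_srs = s²/n = 3.381/987 = 0.00342553
Relative efficiency = V_srs / V_st = 0.00342553/0.00416284 = 0.8229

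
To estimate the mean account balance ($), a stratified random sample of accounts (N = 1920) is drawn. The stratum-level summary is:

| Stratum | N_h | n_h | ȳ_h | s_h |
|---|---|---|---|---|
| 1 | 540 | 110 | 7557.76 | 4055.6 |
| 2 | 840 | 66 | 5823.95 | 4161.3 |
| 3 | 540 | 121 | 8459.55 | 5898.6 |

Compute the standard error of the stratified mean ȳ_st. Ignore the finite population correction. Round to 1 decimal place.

SE(ȳ_st) ≈ 291.2

V̂(ȳ_st) = Σ W_h² s_h²/n_h, with W_h = N_h/N and N = 1920:
  stratum 1: (540/1920)²·4055.6²/110 = 11827.8
  stratum 2: (840/1920)²·4161.3²/66 = 50219.3
  stratum 3: (540/1920)²·5898.6²/121 = 22745.6
V̂(ȳ_st) = 84792.6
SE(ȳ_st) = √84792.6 = 291.192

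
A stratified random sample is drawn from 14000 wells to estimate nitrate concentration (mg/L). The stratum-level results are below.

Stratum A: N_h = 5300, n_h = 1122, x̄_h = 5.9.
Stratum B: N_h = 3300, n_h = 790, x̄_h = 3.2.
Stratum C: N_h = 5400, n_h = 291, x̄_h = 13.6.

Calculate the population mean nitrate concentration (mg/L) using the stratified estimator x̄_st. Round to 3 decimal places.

N = Σ N_h = 14000. Stratum weights W_h = N_h/N.
x̄_st = (5300·5.9 + 3300·3.2 + 5400·13.6) / 14000 = 8.23357

x̄_st ≈ 8.234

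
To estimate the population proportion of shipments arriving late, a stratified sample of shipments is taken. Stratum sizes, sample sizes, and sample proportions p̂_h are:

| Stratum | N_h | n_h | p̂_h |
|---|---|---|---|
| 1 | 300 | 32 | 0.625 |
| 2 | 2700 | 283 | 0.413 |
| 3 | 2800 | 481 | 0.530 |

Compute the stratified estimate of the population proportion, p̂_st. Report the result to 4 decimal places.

p̂_st ≈ 0.4804

N = 5800; stratum weights W_h = N_h/N.
p̂_st = Σ W_h p̂_h = (300·0.625 + 2700·0.413 + 2800·0.530)/5800 = 0.48045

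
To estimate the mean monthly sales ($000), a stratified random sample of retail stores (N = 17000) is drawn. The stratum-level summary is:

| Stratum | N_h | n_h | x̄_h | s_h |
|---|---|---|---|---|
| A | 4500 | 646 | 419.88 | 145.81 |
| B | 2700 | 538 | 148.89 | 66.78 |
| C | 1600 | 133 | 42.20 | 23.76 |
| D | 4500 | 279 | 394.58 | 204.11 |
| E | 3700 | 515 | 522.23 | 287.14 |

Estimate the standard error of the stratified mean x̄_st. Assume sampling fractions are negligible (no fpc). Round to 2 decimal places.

V̂(x̄_st) = Σ W_h² s_h²/n_h, with W_h = N_h/N and N = 17000:
  stratum A: (4500/17000)²·145.81²/646 = 2.30605
  stratum B: (2700/17000)²·66.78²/538 = 0.209093
  stratum C: (1600/17000)²·23.76²/133 = 0.0375996
  stratum D: (4500/17000)²·204.11²/279 = 10.4629
  stratum E: (3700/17000)²·287.14²/515 = 7.58378
V̂(x̄_st) = 20.5994
SE(x̄_st) = √20.5994 = 4.53866

SE(x̄_st) ≈ 4.54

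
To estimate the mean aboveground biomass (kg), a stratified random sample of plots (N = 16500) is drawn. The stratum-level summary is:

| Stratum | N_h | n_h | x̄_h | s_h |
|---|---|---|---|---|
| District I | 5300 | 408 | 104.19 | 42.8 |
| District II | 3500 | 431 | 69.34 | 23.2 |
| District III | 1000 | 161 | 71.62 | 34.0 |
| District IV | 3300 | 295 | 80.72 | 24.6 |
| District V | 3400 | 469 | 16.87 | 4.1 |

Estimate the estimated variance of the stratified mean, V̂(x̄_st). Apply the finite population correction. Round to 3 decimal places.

V̂(x̄_st) ≈ 0.575

V̂(x̄_st) = Σ W_h² (1 − n_h/N_h) s_h²/n_h, with W_h = N_h/N and N = 16500:
  stratum District I: (5300/16500)²·(1 − 408/5300)·42.8²/408 = 0.427584
  stratum District II: (3500/16500)²·(1 − 431/3500)·23.2²/431 = 0.0492715
  stratum District III: (1000/16500)²·(1 − 161/1000)·34.0²/161 = 0.0221272
  stratum District IV: (3300/16500)²·(1 − 295/3300)·24.6²/295 = 0.0747203
  stratum District V: (3400/16500)²·(1 − 469/3400)·4.1²/469 = 0.00131196
V̂(x̄_st) = 0.575015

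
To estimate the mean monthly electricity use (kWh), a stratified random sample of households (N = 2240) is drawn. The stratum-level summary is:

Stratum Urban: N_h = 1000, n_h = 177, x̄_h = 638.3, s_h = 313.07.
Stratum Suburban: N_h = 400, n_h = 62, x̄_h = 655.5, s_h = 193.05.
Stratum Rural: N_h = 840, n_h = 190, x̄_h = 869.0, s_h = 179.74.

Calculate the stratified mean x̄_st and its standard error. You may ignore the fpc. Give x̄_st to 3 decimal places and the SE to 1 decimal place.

x̄_st = Σ W_h x̄_h = (1000·638.3 + 400·655.5 + 840·869.0)/2240 = 727.88393
V̂(x̄_st) = Σ W_h² s_h²/n_h, with W_h = N_h/N and N = 2240:
  stratum Urban: (1000/2240)²·313.07²/177 = 110.36
  stratum Suburban: (400/2240)²·193.05²/62 = 19.1678
  stratum Rural: (840/2240)²·179.74²/190 = 23.911
V̂(x̄_st) = 153.439
SE(x̄_st) = √153.439 = 12.3871

x̄_st ≈ 727.884, SE ≈ 12.4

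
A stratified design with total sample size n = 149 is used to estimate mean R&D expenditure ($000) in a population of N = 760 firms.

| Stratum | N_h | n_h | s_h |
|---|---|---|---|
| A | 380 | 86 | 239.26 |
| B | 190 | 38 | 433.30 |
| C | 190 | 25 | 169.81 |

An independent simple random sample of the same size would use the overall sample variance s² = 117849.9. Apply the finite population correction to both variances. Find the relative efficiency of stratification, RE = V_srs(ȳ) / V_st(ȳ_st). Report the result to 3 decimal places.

RE ≈ 1.450

V̂(ȳ_st) = Σ W_h² (1 − n_h/N_h) s_h²/n_h, with W_h = N_h/N and N = 760:
  stratum A: (380/760)²·(1 − 86/380)·239.26²/86 = 128.749
  stratum B: (190/760)²·(1 − 38/190)·433.30²/38 = 247.038
  stratum C: (190/760)²·(1 − 25/190)·169.81²/25 = 62.6032
V_st = 438.391
V_srs = (1 − 149/760)·117849.9/149 = 635.873
Relative efficiency = V_srs / V_st = 635.873/438.391 = 1.4505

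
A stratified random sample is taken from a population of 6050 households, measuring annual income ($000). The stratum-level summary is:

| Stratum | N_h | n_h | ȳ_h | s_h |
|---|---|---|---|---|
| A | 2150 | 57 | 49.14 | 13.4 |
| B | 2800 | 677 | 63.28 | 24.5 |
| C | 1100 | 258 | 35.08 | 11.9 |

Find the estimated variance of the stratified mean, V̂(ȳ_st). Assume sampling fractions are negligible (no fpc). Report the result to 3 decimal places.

V̂(ȳ_st) ≈ 0.606

V̂(ȳ_st) = Σ W_h² s_h²/n_h, with W_h = N_h/N and N = 6050:
  stratum A: (2150/6050)²·13.4²/57 = 0.397833
  stratum B: (2800/6050)²·24.5²/677 = 0.18991
  stratum C: (1100/6050)²·11.9²/258 = 0.0181447
V̂(ȳ_st) = 0.605888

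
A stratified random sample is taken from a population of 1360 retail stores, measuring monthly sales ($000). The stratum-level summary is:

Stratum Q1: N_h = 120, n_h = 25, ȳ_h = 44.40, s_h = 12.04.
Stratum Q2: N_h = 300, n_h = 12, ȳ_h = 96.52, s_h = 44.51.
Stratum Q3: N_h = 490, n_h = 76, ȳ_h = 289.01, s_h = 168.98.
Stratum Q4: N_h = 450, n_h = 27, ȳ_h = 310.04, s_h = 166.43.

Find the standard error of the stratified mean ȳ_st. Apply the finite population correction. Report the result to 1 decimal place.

V̂(ȳ_st) = Σ W_h² (1 − n_h/N_h) s_h²/n_h, with W_h = N_h/N and N = 1360:
  stratum Q1: (120/1360)²·(1 − 25/120)·12.04²/25 = 0.0357388
  stratum Q2: (300/1360)²·(1 − 12/300)·44.51²/12 = 7.71205
  stratum Q3: (490/1360)²·(1 − 76/490)·168.98²/76 = 41.2074
  stratum Q4: (450/1360)²·(1 − 27/450)·166.43²/27 = 105.578
V̂(ȳ_st) = 154.533
SE(ȳ_st) = √154.533 = 12.4312

SE(ȳ_st) ≈ 12.4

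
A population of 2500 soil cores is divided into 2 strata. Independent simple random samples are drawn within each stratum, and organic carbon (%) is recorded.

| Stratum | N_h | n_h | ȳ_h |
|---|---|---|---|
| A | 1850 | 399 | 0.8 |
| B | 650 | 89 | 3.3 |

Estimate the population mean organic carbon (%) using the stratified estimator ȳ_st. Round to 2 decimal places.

ȳ_st ≈ 1.45

N = Σ N_h = 2500. Stratum weights W_h = N_h/N.
ȳ_st = (1850·0.8 + 650·3.3) / 2500 = 1.4500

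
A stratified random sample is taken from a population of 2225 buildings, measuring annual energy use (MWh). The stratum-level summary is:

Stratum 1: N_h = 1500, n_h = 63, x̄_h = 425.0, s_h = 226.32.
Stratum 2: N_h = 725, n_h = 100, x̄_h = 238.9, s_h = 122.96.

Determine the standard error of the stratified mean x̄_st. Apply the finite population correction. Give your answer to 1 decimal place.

V̂(x̄_st) = Σ W_h² (1 − n_h/N_h) s_h²/n_h, with W_h = N_h/N and N = 2225:
  stratum 1: (1500/2225)²·(1 − 63/1500)·226.32²/63 = 353.992
  stratum 2: (725/2225)²·(1 − 100/725)·122.96²/100 = 13.8384
V̂(x̄_st) = 367.83
SE(x̄_st) = √367.83 = 19.1789

SE(x̄_st) ≈ 19.2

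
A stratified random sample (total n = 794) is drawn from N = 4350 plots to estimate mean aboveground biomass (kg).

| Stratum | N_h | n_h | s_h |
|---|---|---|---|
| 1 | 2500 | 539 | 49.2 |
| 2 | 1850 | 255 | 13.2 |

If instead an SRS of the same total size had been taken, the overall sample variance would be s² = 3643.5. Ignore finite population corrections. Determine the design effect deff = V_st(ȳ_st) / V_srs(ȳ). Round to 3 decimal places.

V̂(ȳ_st) = Σ W_h² s_h²/n_h, with W_h = N_h/N and N = 4350:
  stratum 1: (2500/4350)²·49.2²/539 = 1.48335
  stratum 2: (1850/4350)²·13.2²/255 = 0.123587
V_st = 1.60693
V_srs = s²/n = 3643.5/794 = 4.58879
deff = V_st / V_srs = 1.60693/4.58879 = 0.3502

deff ≈ 0.350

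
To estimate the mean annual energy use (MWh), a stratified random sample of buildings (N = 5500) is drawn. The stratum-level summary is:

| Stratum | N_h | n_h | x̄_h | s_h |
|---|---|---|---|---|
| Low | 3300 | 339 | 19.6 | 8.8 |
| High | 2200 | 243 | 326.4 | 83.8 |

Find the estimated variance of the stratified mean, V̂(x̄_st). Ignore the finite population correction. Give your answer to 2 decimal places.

V̂(x̄_st) = Σ W_h² s_h²/n_h, with W_h = N_h/N and N = 5500:
  stratum Low: (3300/5500)²·8.8²/339 = 0.0822372
  stratum High: (2200/5500)²·83.8²/243 = 4.62383
V̂(x̄_st) = 4.70607

V̂(x̄_st) ≈ 4.71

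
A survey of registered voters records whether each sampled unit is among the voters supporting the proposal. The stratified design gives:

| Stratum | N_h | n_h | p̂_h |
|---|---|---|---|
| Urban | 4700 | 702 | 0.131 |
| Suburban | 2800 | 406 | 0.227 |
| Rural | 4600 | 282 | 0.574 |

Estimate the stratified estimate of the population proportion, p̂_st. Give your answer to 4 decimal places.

p̂_st ≈ 0.3216

N = 12100; stratum weights W_h = N_h/N.
p̂_st = Σ W_h p̂_h = (4700·0.131 + 2800·0.227 + 4600·0.574)/12100 = 0.32163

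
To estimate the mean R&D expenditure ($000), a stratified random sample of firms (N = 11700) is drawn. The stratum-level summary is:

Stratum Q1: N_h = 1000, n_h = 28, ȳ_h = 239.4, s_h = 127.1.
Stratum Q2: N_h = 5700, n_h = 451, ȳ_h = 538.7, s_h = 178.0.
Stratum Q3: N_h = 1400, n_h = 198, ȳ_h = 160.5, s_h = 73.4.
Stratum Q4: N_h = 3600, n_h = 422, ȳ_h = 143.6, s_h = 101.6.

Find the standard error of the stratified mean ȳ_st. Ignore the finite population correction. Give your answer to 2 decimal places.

SE(ȳ_st) ≈ 4.86

V̂(ȳ_st) = Σ W_h² s_h²/n_h, with W_h = N_h/N and N = 11700:
  stratum Q1: (1000/11700)²·127.1²/28 = 4.21465
  stratum Q2: (5700/11700)²·178.0²/451 = 16.6741
  stratum Q3: (1400/11700)²·73.4²/198 = 0.389593
  stratum Q4: (3600/11700)²·101.6²/422 = 2.31584
V̂(ȳ_st) = 23.5941
SE(ȳ_st) = √23.5941 = 4.85738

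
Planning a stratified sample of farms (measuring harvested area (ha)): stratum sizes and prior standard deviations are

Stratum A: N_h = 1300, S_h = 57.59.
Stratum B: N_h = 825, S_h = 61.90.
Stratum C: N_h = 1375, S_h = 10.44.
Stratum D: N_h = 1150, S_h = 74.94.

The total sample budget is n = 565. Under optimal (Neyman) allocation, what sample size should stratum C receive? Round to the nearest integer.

36

Neyman allocation: n_h = n · N_h S_h / Σ N_i S_i, with n = 565.
  stratum A: N_h·S_h = 1300·57.59 = 74867.00
  stratum B: N_h·S_h = 825·61.90 = 51067.50
  stratum C: N_h·S_h = 1375·10.44 = 14355.00
  stratum D: N_h·S_h = 1150·74.94 = 86181.00
Σ N_h S_h = 226470.50
n for stratum C = 565·14355.00/226470.50 = 35.813 → 36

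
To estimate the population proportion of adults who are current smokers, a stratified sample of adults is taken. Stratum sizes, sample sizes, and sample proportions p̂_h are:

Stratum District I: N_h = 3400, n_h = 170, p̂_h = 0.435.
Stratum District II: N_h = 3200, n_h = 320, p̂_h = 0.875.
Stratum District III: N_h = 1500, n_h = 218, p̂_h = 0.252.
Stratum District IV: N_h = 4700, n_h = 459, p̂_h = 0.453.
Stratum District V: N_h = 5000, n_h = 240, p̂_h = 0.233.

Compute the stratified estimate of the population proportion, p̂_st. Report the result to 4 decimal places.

N = 17800; stratum weights W_h = N_h/N.
p̂_st = Σ W_h p̂_h = (3400·0.435 + 3200·0.875 + 1500·0.252 + 4700·0.453 + 5000·0.233)/17800 = 0.44669

p̂_st ≈ 0.4467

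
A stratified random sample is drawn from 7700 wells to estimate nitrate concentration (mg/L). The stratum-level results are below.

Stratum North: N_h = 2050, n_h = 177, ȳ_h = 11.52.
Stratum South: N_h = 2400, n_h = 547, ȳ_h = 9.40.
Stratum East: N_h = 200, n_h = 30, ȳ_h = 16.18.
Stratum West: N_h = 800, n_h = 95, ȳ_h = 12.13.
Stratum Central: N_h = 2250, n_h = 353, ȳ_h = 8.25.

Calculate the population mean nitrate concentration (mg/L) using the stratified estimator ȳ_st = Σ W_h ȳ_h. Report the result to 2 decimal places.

N = Σ N_h = 7700. Stratum weights W_h = N_h/N.
ȳ_st = (2050·11.52 + 2400·9.40 + 200·16.18 + 800·12.13 + 2250·8.25) / 7700 = 10.0881

ȳ_st ≈ 10.09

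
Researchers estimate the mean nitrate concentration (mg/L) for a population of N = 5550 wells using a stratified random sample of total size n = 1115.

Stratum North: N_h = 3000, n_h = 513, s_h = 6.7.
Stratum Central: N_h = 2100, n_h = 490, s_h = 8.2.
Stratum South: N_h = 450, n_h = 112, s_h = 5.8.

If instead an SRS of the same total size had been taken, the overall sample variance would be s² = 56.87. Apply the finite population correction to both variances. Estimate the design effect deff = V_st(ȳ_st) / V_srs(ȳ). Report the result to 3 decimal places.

V̂(ȳ_st) = Σ W_h² (1 − n_h/N_h) s_h²/n_h, with W_h = N_h/N and N = 5550:
  stratum North: (3000/5550)²·(1 − 513/3000)·6.7²/513 = 0.0211955
  stratum Central: (2100/5550)²·(1 − 490/2100)·8.2²/490 = 0.0150623
  stratum South: (450/5550)²·(1 − 112/450)·5.8²/112 = 0.00148314
V_st = 0.0377409
V_srs = (1 − 1115/5550)·56.87/1115 = 0.0407576
deff = V_st / V_srs = 0.0377409/0.0407576 = 0.9260

deff ≈ 0.926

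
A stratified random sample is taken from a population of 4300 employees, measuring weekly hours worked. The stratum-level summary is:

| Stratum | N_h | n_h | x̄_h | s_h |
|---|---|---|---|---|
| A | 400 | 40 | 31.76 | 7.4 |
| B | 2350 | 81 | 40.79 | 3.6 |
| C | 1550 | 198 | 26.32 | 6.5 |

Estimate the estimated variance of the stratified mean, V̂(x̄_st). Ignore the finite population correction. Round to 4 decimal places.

V̂(x̄_st) ≈ 0.0874

V̂(x̄_st) = Σ W_h² s_h²/n_h, with W_h = N_h/N and N = 4300:
  stratum A: (400/4300)²·7.4²/40 = 0.0118464
  stratum B: (2350/4300)²·3.6²/81 = 0.047788
  stratum C: (1550/4300)²·6.5²/198 = 0.0277261
V̂(x̄_st) = 0.0873604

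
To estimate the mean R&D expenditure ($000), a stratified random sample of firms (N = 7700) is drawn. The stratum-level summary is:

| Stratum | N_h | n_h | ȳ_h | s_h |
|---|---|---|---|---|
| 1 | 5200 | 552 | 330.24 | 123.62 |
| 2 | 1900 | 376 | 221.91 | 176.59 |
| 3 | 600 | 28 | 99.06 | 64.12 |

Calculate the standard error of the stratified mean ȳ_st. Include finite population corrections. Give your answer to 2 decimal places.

SE(ȳ_st) ≈ 4.02

V̂(ȳ_st) = Σ W_h² (1 − n_h/N_h) s_h²/n_h, with W_h = N_h/N and N = 7700:
  stratum 1: (5200/7700)²·(1 − 552/5200)·123.62²/552 = 11.2856
  stratum 2: (1900/7700)²·(1 − 376/1900)·176.59²/376 = 4.05043
  stratum 3: (600/7700)²·(1 − 28/600)·64.12²/28 = 0.849953
V̂(ȳ_st) = 16.186
SE(ȳ_st) = √16.186 = 4.02319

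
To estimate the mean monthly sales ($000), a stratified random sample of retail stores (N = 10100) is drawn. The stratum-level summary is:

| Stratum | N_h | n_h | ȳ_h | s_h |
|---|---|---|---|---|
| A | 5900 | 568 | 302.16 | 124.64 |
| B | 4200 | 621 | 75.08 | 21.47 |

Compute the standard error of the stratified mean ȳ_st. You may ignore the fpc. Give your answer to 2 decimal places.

V̂(ȳ_st) = Σ W_h² s_h²/n_h, with W_h = N_h/N and N = 10100:
  stratum A: (5900/10100)²·124.64²/568 = 9.33314
  stratum B: (4200/10100)²·21.47²/621 = 0.12836
V̂(ȳ_st) = 9.4615
SE(ȳ_st) = √9.4615 = 3.07596

SE(ȳ_st) ≈ 3.08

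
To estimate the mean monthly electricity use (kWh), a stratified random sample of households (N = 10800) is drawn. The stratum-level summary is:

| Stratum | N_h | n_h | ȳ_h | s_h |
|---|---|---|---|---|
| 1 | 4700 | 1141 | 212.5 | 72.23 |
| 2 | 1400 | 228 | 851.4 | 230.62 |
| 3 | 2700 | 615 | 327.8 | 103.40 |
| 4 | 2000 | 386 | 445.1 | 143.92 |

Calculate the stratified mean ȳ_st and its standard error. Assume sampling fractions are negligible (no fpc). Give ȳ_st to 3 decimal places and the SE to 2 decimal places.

ȳ_st ≈ 367.219, SE ≈ 2.78

ȳ_st = Σ W_h ȳ_h = (4700·212.5 + 1400·851.4 + 2700·327.8 + 2000·445.1)/10800 = 367.21944
V̂(ȳ_st) = Σ W_h² s_h²/n_h, with W_h = N_h/N and N = 10800:
  stratum 1: (4700/10800)²·72.23²/1141 = 0.86596
  stratum 2: (1400/10800)²·230.62²/228 = 3.91983
  stratum 3: (2700/10800)²·103.40²/615 = 1.08654
  stratum 4: (2000/10800)²·143.92²/386 = 1.84021
V̂(ȳ_st) = 7.71254
SE(ȳ_st) = √7.71254 = 2.77715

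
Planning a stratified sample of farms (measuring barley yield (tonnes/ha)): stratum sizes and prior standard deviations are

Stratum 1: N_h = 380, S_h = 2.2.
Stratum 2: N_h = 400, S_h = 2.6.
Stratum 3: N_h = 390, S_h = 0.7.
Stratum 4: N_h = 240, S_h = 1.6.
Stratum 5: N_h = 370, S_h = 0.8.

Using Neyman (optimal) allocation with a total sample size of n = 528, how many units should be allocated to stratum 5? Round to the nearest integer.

55

Neyman allocation: n_h = n · N_h S_h / Σ N_i S_i, with n = 528.
  stratum 1: N_h·S_h = 380·2.2 = 836.00
  stratum 2: N_h·S_h = 400·2.6 = 1040.00
  stratum 3: N_h·S_h = 390·0.7 = 273.00
  stratum 4: N_h·S_h = 240·1.6 = 384.00
  stratum 5: N_h·S_h = 370·0.8 = 296.00
Σ N_h S_h = 2829.00
n for stratum 5 = 528·296.00/2829.00 = 55.245 → 55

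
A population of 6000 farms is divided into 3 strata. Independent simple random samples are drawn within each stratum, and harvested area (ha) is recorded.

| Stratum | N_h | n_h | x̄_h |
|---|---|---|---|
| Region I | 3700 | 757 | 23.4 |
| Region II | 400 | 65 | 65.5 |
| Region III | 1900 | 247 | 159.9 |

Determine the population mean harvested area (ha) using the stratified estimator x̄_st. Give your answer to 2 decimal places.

x̄_st ≈ 69.43

N = Σ N_h = 6000. Stratum weights W_h = N_h/N.
x̄_st = (3700·23.4 + 400·65.5 + 1900·159.9) / 6000 = 69.4317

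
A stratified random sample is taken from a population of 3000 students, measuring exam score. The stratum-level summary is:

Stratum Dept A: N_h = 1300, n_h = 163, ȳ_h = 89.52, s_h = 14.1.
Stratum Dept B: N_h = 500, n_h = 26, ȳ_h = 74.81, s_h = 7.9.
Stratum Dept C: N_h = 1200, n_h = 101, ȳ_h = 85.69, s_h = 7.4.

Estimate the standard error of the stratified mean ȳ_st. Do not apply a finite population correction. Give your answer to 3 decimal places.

V̂(ȳ_st) = Σ W_h² s_h²/n_h, with W_h = N_h/N and N = 3000:
  stratum Dept A: (1300/3000)²·14.1²/163 = 0.229031
  stratum Dept B: (500/3000)²·7.9²/26 = 0.0666774
  stratum Dept C: (1200/3000)²·7.4²/101 = 0.0867485
V̂(ȳ_st) = 0.382457
SE(ȳ_st) = √0.382457 = 0.618431

SE(ȳ_st) ≈ 0.618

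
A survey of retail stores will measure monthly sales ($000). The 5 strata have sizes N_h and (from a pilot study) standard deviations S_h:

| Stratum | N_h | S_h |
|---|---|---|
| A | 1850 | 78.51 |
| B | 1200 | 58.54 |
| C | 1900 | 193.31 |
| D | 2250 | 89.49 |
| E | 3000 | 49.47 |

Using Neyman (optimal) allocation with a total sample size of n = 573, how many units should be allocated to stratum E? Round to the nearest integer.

91

Neyman allocation: n_h = n · N_h S_h / Σ N_i S_i, with n = 573.
  stratum A: N_h·S_h = 1850·78.51 = 145243.50
  stratum B: N_h·S_h = 1200·58.54 = 70248.00
  stratum C: N_h·S_h = 1900·193.31 = 367289.00
  stratum D: N_h·S_h = 2250·89.49 = 201352.50
  stratum E: N_h·S_h = 3000·49.47 = 148410.00
Σ N_h S_h = 932543.00
n for stratum E = 573·148410.00/932543.00 = 91.190 → 91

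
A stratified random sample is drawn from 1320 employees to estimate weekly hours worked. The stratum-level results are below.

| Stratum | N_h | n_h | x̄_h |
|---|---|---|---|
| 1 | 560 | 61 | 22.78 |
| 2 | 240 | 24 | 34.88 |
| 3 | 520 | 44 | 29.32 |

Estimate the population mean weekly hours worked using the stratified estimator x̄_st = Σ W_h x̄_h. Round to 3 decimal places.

N = Σ N_h = 1320. Stratum weights W_h = N_h/N.
x̄_st = (560·22.78 + 240·34.88 + 520·29.32) / 1320 = 27.55636

x̄_st ≈ 27.556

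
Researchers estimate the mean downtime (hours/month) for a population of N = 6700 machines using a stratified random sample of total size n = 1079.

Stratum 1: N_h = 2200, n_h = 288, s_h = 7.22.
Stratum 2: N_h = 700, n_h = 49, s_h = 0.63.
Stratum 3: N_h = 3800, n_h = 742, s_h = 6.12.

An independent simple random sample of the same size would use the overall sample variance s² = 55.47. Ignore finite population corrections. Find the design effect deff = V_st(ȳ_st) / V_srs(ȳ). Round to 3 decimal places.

deff ≈ 0.697

V̂(ȳ_st) = Σ W_h² s_h²/n_h, with W_h = N_h/N and N = 6700:
  stratum 1: (2200/6700)²·7.22²/288 = 0.0195154
  stratum 2: (700/6700)²·0.63²/49 = 8.84161e-05
  stratum 3: (3800/6700)²·6.12²/742 = 0.0162374
V_st = 0.0358412
V_srs = s²/n = 55.47/1079 = 0.0514087
deff = V_st / V_srs = 0.0358412/0.0514087 = 0.6972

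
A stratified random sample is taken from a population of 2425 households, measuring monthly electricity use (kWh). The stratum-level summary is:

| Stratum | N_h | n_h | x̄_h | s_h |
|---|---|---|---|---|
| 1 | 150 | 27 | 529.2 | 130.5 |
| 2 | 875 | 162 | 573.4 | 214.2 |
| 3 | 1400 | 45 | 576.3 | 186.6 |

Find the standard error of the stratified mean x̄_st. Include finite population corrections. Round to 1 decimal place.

V̂(x̄_st) = Σ W_h² (1 − n_h/N_h) s_h²/n_h, with W_h = N_h/N and N = 2425:
  stratum 1: (150/2425)²·(1 − 27/150)·130.5²/27 = 1.97893
  stratum 2: (875/2425)²·(1 − 162/875)·214.2²/162 = 30.0468
  stratum 3: (1400/2425)²·(1 − 45/1400)·186.6²/45 = 249.606
V̂(x̄_st) = 281.631
SE(x̄_st) = √281.631 = 16.7819

SE(x̄_st) ≈ 16.8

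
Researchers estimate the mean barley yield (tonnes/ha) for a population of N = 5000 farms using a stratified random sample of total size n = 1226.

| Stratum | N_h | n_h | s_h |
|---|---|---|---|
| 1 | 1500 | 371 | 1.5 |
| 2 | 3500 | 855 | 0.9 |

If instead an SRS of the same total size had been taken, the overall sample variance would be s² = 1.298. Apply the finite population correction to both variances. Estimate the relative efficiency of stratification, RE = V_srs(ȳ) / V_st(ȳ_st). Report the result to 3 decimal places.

RE ≈ 1.049

V̂(ȳ_st) = Σ W_h² (1 − n_h/N_h) s_h²/n_h, with W_h = N_h/N and N = 5000:
  stratum 1: (1500/5000)²·(1 − 371/1500)·1.5²/371 = 0.000410822
  stratum 2: (3500/5000)²·(1 − 855/3500)·0.9²/855 = 0.000350811
V_st = 0.000761633
V_srs = (1 − 1226/5000)·1.298/1226 = 0.000799128
Relative efficiency = V_srs / V_st = 0.000799128/0.000761633 = 1.0492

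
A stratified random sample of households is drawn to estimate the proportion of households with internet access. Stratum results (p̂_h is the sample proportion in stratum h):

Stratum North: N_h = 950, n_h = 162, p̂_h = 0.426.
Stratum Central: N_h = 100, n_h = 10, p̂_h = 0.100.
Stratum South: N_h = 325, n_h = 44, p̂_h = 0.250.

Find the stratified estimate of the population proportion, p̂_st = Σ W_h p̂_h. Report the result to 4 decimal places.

p̂_st ≈ 0.3607

N = 1375; stratum weights W_h = N_h/N.
p̂_st = Σ W_h p̂_h = (950·0.426 + 100·0.100 + 325·0.250)/1375 = 0.36069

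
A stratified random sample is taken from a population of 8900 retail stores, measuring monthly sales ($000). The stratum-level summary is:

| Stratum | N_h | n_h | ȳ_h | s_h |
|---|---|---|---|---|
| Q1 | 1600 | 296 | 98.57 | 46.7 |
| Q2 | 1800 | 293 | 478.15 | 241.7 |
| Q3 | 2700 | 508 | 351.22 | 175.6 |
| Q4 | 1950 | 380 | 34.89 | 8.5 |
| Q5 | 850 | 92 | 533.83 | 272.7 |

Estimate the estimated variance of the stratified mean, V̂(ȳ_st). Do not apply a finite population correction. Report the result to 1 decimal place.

V̂(ȳ_st) = Σ W_h² s_h²/n_h, with W_h = N_h/N and N = 8900:
  stratum Q1: (1600/8900)²·46.7²/296 = 0.238123
  stratum Q2: (1800/8900)²·241.7²/293 = 8.1555
  stratum Q3: (2700/8900)²·175.6²/508 = 5.58641
  stratum Q4: (1950/8900)²·8.5²/380 = 0.00912732
  stratum Q5: (850/8900)²·272.7²/92 = 7.37293
V̂(ȳ_st) = 21.3621

V̂(ȳ_st) ≈ 21.4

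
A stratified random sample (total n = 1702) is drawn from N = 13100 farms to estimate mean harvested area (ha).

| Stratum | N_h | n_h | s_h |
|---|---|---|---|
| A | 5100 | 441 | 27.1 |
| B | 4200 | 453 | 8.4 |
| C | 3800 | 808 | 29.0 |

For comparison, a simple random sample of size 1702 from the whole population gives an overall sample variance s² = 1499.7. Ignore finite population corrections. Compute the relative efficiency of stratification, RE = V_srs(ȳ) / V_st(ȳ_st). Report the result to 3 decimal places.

RE ≈ 2.475

V̂(ȳ_st) = Σ W_h² s_h²/n_h, with W_h = N_h/N and N = 13100:
  stratum A: (5100/13100)²·27.1²/441 = 0.252405
  stratum B: (4200/13100)²·8.4²/453 = 0.0160109
  stratum C: (3800/13100)²·29.0²/808 = 0.0875809
V_st = 0.355997
V_srs = s²/n = 1499.7/1702 = 0.88114
Relative efficiency = V_srs / V_st = 0.88114/0.355997 = 2.4751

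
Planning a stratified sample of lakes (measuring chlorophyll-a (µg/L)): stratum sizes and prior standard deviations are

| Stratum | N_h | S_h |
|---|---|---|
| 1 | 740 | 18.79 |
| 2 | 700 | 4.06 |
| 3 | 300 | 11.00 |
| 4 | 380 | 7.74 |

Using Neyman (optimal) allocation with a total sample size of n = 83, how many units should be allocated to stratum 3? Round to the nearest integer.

12

Neyman allocation: n_h = n · N_h S_h / Σ N_i S_i, with n = 83.
  stratum 1: N_h·S_h = 740·18.79 = 13904.60
  stratum 2: N_h·S_h = 700·4.06 = 2842.00
  stratum 3: N_h·S_h = 300·11.00 = 3300.00
  stratum 4: N_h·S_h = 380·7.74 = 2941.20
Σ N_h S_h = 22987.80
n for stratum 3 = 83·3300.00/22987.80 = 11.915 → 12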